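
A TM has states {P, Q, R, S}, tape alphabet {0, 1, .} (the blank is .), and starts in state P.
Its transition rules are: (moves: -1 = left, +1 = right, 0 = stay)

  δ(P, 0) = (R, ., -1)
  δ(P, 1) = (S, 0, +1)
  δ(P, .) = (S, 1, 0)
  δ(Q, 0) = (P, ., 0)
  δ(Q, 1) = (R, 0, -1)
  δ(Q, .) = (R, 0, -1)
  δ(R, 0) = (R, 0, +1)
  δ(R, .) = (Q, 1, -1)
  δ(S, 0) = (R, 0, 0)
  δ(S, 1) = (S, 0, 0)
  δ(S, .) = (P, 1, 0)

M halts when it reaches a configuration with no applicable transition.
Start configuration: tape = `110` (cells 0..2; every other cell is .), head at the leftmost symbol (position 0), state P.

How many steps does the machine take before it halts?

state=P head=0 tape=[1]10.   (P,1)→(S,0,+1)
state=S head=1 tape=0[1]0.   (S,1)→(S,0,0)
state=S head=1 tape=0[0]0.   (S,0)→(R,0,0)
state=R head=1 tape=0[0]0.   (R,0)→(R,0,+1)
state=R head=2 tape=00[0].   (R,0)→(R,0,+1)
state=R head=3 tape=000[.]   (R,.)→(Q,1,-1)
state=Q head=2 tape=00[0]1   (Q,0)→(P,.,0)
state=P head=2 tape=00[.]1   (P,.)→(S,1,0)
state=S head=2 tape=00[1]1   (S,1)→(S,0,0)
state=S head=2 tape=00[0]1   (S,0)→(R,0,0)
state=R head=2 tape=00[0]1   (R,0)→(R,0,+1)
state=R head=3 tape=000[1]
M halts after 11 transitions.

11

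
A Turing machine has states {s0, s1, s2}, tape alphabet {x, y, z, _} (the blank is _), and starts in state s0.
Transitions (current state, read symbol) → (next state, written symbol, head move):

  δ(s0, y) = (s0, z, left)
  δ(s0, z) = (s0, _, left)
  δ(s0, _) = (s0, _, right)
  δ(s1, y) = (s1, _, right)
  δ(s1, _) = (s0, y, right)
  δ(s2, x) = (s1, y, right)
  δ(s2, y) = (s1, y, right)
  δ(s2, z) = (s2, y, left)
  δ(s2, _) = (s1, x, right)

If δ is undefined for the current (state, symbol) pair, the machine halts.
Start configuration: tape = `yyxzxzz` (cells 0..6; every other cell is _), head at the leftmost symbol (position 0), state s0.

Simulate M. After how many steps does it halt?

10

s0 | _[y]yxzxzz   read y → write z, move left, go to s0
s0 | [_]zyxzxzz   read _ → write _, move right, go to s0
s0 | _[z]yxzxzz   read z → write _, move left, go to s0
s0 | [_]_yxzxzz   read _ → write _, move right, go to s0
s0 | _[_]yxzxzz   read _ → write _, move right, go to s0
s0 | __[y]xzxzz   read y → write z, move left, go to s0
s0 | _[_]zxzxzz   read _ → write _, move right, go to s0
s0 | __[z]xzxzz   read z → write _, move left, go to s0
s0 | _[_]_xzxzz   read _ → write _, move right, go to s0
s0 | __[_]xzxzz   read _ → write _, move right, go to s0
s0 | ___[x]zxzz
M halts after 10 transitions.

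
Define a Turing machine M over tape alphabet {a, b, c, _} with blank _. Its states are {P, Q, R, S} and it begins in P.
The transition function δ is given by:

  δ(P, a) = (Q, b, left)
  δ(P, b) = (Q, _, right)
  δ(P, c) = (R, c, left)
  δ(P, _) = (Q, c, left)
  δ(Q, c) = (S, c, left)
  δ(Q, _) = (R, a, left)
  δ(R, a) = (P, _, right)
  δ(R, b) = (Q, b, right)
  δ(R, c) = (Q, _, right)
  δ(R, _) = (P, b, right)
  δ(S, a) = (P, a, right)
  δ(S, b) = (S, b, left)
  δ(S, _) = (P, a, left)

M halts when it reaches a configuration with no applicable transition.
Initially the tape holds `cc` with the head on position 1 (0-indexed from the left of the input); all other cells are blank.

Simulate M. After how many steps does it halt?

8

P | ___c[c]   read c → write c, move left, go to R
R | ___[c]c   read c → write _, move right, go to Q
Q | ____[c]   read c → write c, move left, go to S
S | ___[_]c   read _ → write a, move left, go to P
P | __[_]ac   read _ → write c, move left, go to Q
Q | _[_]cac   read _ → write a, move left, go to R
R | [_]acac   read _ → write b, move right, go to P
P | b[a]cac   read a → write b, move left, go to Q
Q | [b]bcac
M halts after 8 transitions.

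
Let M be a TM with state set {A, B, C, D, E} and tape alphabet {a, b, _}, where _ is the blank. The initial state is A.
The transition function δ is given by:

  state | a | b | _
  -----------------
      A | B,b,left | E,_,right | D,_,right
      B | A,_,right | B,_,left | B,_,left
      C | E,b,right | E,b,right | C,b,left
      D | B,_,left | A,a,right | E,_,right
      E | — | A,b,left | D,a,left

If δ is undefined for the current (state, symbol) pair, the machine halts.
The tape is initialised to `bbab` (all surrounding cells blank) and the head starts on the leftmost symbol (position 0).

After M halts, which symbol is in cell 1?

_

A | [b]bab___   read b → write _, move right, go to E
E | _[b]ab___   read b → write b, move left, go to A
A | [_]bab___   read _ → write _, move right, go to D
D | _[b]ab___   read b → write a, move right, go to A
A | _a[a]b___   read a → write b, move left, go to B
B | _[a]bb___   read a → write _, move right, go to A
A | __[b]b___   read b → write _, move right, go to E
E | ___[b]___   read b → write b, move left, go to A
A | __[_]b___   read _ → write _, move right, go to D
D | ___[b]___   read b → write a, move right, go to A
A | ___a[_]__   read _ → write _, move right, go to D
D | ___a_[_]_   read _ → write _, move right, go to E
E | ___a__[_]   read _ → write a, move left, go to D
D | ___a_[_]a   read _ → write _, move right, go to E
E | ___a__[a]
Cell 1 holds _ when M halts.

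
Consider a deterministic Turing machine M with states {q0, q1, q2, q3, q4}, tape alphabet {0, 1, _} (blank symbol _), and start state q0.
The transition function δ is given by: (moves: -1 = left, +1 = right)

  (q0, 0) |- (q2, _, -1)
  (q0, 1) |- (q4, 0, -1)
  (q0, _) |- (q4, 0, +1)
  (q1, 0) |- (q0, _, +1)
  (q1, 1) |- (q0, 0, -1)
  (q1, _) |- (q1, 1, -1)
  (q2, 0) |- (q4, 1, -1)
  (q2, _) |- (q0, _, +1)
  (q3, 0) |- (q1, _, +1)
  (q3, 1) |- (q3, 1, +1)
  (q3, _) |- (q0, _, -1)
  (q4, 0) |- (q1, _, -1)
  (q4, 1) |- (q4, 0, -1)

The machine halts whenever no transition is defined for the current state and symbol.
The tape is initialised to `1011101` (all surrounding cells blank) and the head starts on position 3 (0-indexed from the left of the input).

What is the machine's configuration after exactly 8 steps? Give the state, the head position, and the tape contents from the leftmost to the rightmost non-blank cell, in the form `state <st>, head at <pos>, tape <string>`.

state q4, head at 1, tape 0_00101

q0 | _101[1]101   read 1 → write 0, move -1, go to q4
q4 | _10[1]0101   read 1 → write 0, move -1, go to q4
q4 | _1[0]00101   read 0 → write _, move -1, go to q1
q1 | _[1]_00101   read 1 → write 0, move -1, go to q0
q0 | [_]0_00101   read _ → write 0, move +1, go to q4
q4 | 0[0]_00101   read 0 → write _, move -1, go to q1
q1 | [0]__00101   read 0 → write _, move +1, go to q0
q0 | _[_]_00101   read _ → write 0, move +1, go to q4
q4 | _0[_]00101
After 8 steps: state q4, head at 1, tape 0_00101.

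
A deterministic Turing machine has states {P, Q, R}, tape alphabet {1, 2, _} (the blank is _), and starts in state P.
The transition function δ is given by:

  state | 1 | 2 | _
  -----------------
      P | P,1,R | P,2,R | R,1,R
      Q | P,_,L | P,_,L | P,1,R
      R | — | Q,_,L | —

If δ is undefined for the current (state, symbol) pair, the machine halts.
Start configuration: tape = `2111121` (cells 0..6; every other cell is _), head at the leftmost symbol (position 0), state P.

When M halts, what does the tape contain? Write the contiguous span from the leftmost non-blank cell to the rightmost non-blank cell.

21111211

P | [2]111121__   read 2 → write 2, move R, go to P
P | 2[1]11121__   read 1 → write 1, move R, go to P
P | 21[1]1121__   read 1 → write 1, move R, go to P
P | 211[1]121__   read 1 → write 1, move R, go to P
P | 2111[1]21__   read 1 → write 1, move R, go to P
P | 21111[2]1__   read 2 → write 2, move R, go to P
P | 211112[1]__   read 1 → write 1, move R, go to P
P | 2111121[_]_   read _ → write 1, move R, go to R
R | 21111211[_]
The non-blank tape span at halt is 21111211.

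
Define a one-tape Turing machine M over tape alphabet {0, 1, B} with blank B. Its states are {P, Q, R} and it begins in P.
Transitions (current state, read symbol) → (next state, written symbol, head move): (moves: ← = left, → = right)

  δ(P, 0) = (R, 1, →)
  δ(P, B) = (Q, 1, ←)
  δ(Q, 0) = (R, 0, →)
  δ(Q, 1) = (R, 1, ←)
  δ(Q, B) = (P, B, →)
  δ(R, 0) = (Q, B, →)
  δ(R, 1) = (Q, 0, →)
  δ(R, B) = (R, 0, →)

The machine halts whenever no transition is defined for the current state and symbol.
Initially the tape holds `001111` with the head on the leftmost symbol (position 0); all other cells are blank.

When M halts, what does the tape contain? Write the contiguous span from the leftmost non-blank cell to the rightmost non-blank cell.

P | [0]01111BB   read 0 → write 1, move →, go to R
R | 1[0]1111BB   read 0 → write B, move →, go to Q
Q | 1B[1]111BB   read 1 → write 1, move ←, go to R
R | 1[B]1111BB   read B → write 0, move →, go to R
R | 10[1]111BB   read 1 → write 0, move →, go to Q
Q | 100[1]11BB   read 1 → write 1, move ←, go to R
R | 10[0]111BB   read 0 → write B, move →, go to Q
Q | 10B[1]11BB   read 1 → write 1, move ←, go to R
R | 10[B]111BB   read B → write 0, move →, go to R
R | 100[1]11BB   read 1 → write 0, move →, go to Q
Q | 1000[1]1BB   read 1 → write 1, move ←, go to R
R | 100[0]11BB   read 0 → write B, move →, go to Q
Q | 100B[1]1BB   read 1 → write 1, move ←, go to R
R | 100[B]11BB   read B → write 0, move →, go to R
R | 1000[1]1BB   read 1 → write 0, move →, go to Q
Q | 10000[1]BB   read 1 → write 1, move ←, go to R
R | 1000[0]1BB   read 0 → write B, move →, go to Q
Q | 1000B[1]BB   read 1 → write 1, move ←, go to R
R | 1000[B]1BB   read B → write 0, move →, go to R
R | 10000[1]BB   read 1 → write 0, move →, go to Q
Q | 100000[B]B   read B → write B, move →, go to P
P | 100000B[B]   read B → write 1, move ←, go to Q
Q | 100000[B]1   read B → write B, move →, go to P
P | 100000B[1]
The non-blank tape span at halt is 100000B1.

100000B1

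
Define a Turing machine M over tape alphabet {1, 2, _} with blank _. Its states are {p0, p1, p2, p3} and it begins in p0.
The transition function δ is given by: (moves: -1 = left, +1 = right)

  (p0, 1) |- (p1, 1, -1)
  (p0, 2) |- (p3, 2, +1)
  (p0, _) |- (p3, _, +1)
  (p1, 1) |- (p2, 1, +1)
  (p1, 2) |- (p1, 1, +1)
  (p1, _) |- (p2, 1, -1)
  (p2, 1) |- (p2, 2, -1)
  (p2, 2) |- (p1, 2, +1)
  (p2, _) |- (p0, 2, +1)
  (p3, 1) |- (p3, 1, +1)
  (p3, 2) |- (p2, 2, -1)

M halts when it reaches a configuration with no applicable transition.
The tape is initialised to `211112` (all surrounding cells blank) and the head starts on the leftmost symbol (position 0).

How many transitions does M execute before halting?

31

state=p0 head=0 tape=[2]11112____   (p0,2)→(p3,2,+1)
state=p3 head=1 tape=2[1]1112____   (p3,1)→(p3,1,+1)
state=p3 head=2 tape=21[1]112____   (p3,1)→(p3,1,+1)
state=p3 head=3 tape=211[1]12____   (p3,1)→(p3,1,+1)
state=p3 head=4 tape=2111[1]2____   (p3,1)→(p3,1,+1)
state=p3 head=5 tape=21111[2]____   (p3,2)→(p2,2,-1)
state=p2 head=4 tape=2111[1]2____   (p2,1)→(p2,2,-1)
state=p2 head=3 tape=211[1]22____   (p2,1)→(p2,2,-1)
state=p2 head=2 tape=21[1]222____   (p2,1)→(p2,2,-1)
state=p2 head=1 tape=2[1]2222____   (p2,1)→(p2,2,-1)
state=p2 head=0 tape=[2]22222____   (p2,2)→(p1,2,+1)
state=p1 head=1 tape=2[2]2222____   (p1,2)→(p1,1,+1)
state=p1 head=2 tape=21[2]222____   (p1,2)→(p1,1,+1)
state=p1 head=3 tape=211[2]22____   (p1,2)→(p1,1,+1)
state=p1 head=4 tape=2111[2]2____   (p1,2)→(p1,1,+1)
state=p1 head=5 tape=21111[2]____   (p1,2)→(p1,1,+1)
state=p1 head=6 tape=211111[_]___   (p1,_)→(p2,1,-1)
state=p2 head=5 tape=21111[1]1___   (p2,1)→(p2,2,-1)
state=p2 head=4 tape=2111[1]21___   (p2,1)→(p2,2,-1)
state=p2 head=3 tape=211[1]221___   (p2,1)→(p2,2,-1)
state=p2 head=2 tape=21[1]2221___   (p2,1)→(p2,2,-1)
state=p2 head=1 tape=2[1]22221___   (p2,1)→(p2,2,-1)
state=p2 head=0 tape=[2]222221___   (p2,2)→(p1,2,+1)
state=p1 head=1 tape=2[2]22221___   (p1,2)→(p1,1,+1)
state=p1 head=2 tape=21[2]2221___   (p1,2)→(p1,1,+1)
state=p1 head=3 tape=211[2]221___   (p1,2)→(p1,1,+1)
state=p1 head=4 tape=2111[2]21___   (p1,2)→(p1,1,+1)
state=p1 head=5 tape=21111[2]1___   (p1,2)→(p1,1,+1)
state=p1 head=6 tape=211111[1]___   (p1,1)→(p2,1,+1)
state=p2 head=7 tape=2111111[_]__   (p2,_)→(p0,2,+1)
state=p0 head=8 tape=21111112[_]_   (p0,_)→(p3,_,+1)
state=p3 head=9 tape=21111112_[_]
M halts after 31 transitions.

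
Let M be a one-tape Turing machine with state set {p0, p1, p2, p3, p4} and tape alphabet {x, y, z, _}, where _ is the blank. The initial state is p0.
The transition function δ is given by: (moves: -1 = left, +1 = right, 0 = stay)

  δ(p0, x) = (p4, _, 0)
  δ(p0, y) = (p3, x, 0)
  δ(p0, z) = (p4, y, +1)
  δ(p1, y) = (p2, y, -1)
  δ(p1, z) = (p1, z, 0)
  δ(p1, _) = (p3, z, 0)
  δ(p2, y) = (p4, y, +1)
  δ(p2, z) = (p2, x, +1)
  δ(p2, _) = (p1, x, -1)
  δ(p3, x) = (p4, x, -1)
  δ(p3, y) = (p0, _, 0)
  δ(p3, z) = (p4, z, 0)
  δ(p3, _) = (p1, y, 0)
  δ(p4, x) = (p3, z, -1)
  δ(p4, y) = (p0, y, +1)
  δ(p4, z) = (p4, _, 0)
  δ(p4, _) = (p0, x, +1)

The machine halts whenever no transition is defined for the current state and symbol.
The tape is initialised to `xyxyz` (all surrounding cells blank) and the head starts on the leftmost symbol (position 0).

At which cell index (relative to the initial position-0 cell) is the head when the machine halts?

-2

state=p0 head=0 tape=____[x]yxyz   (p0,x)→(p4,_,0)
state=p4 head=0 tape=____[_]yxyz   (p4,_)→(p0,x,+1)
state=p0 head=1 tape=____x[y]xyz   (p0,y)→(p3,x,0)
state=p3 head=1 tape=____x[x]xyz   (p3,x)→(p4,x,-1)
state=p4 head=0 tape=____[x]xxyz   (p4,x)→(p3,z,-1)
state=p3 head=-1 tape=___[_]zxxyz   (p3,_)→(p1,y,0)
state=p1 head=-1 tape=___[y]zxxyz   (p1,y)→(p2,y,-1)
state=p2 head=-2 tape=__[_]yzxxyz   (p2,_)→(p1,x,-1)
state=p1 head=-3 tape=_[_]xyzxxyz   (p1,_)→(p3,z,0)
state=p3 head=-3 tape=_[z]xyzxxyz   (p3,z)→(p4,z,0)
state=p4 head=-3 tape=_[z]xyzxxyz   (p4,z)→(p4,_,0)
state=p4 head=-3 tape=_[_]xyzxxyz   (p4,_)→(p0,x,+1)
state=p0 head=-2 tape=_x[x]yzxxyz   (p0,x)→(p4,_,0)
state=p4 head=-2 tape=_x[_]yzxxyz   (p4,_)→(p0,x,+1)
state=p0 head=-1 tape=_xx[y]zxxyz   (p0,y)→(p3,x,0)
state=p3 head=-1 tape=_xx[x]zxxyz   (p3,x)→(p4,x,-1)
state=p4 head=-2 tape=_x[x]xzxxyz   (p4,x)→(p3,z,-1)
state=p3 head=-3 tape=_[x]zxzxxyz   (p3,x)→(p4,x,-1)
state=p4 head=-4 tape=[_]xzxzxxyz   (p4,_)→(p0,x,+1)
state=p0 head=-3 tape=x[x]zxzxxyz   (p0,x)→(p4,_,0)
state=p4 head=-3 tape=x[_]zxzxxyz   (p4,_)→(p0,x,+1)
state=p0 head=-2 tape=xx[z]xzxxyz   (p0,z)→(p4,y,+1)
state=p4 head=-1 tape=xxy[x]zxxyz   (p4,x)→(p3,z,-1)
state=p3 head=-2 tape=xx[y]zzxxyz   (p3,y)→(p0,_,0)
state=p0 head=-2 tape=xx[_]zzxxyz
At halt the head is at cell -2.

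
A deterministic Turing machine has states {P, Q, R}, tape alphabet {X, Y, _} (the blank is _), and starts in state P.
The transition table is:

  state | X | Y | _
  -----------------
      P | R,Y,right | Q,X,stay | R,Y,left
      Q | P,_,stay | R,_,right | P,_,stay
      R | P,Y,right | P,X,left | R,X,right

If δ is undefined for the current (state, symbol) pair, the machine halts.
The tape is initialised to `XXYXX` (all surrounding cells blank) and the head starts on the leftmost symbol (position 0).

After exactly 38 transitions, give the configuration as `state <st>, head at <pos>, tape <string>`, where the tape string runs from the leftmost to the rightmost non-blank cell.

state R, head at -2, tape YXXYXXXX

P | ___[X]XYXX   read X → write Y, move right, go to R
R | ___Y[X]YXX   read X → write Y, move right, go to P
P | ___YY[Y]XX   read Y → write X, move stay, go to Q
Q | ___YY[X]XX   read X → write _, move stay, go to P
P | ___YY[_]XX   read _ → write Y, move left, go to R
R | ___Y[Y]YXX   read Y → write X, move left, go to P
P | ___[Y]XYXX   read Y → write X, move stay, go to Q
Q | ___[X]XYXX   read X → write _, move stay, go to P
P | ___[_]XYXX   read _ → write Y, move left, go to R
R | __[_]YXYXX   read _ → write X, move right, go to R
R | __X[Y]XYXX   read Y → write X, move left, go to P
P | __[X]XXYXX   read X → write Y, move right, go to R
R | __Y[X]XYXX   read X → write Y, move right, go to P
P | __YY[X]YXX   read X → write Y, move right, go to R
R | __YYY[Y]XX   read Y → write X, move left, go to P
P | __YY[Y]XXX   read Y → write X, move stay, go to Q
Q | __YY[X]XXX   read X → write _, move stay, go to P
P | __YY[_]XXX   read _ → write Y, move left, go to R
R | __Y[Y]YXXX   read Y → write X, move left, go to P
P | __[Y]XYXXX   read Y → write X, move stay, go to Q
Q | __[X]XYXXX   read X → write _, move stay, go to P
P | __[_]XYXXX   read _ → write Y, move left, go to R
R | _[_]YXYXXX   read _ → write X, move right, go to R
R | _X[Y]XYXXX   read Y → write X, move left, go to P
P | _[X]XXYXXX   read X → write Y, move right, go to R
R | _Y[X]XYXXX   read X → write Y, move right, go to P
P | _YY[X]YXXX   read X → write Y, move right, go to R
R | _YYY[Y]XXX   read Y → write X, move left, go to P
P | _YY[Y]XXXX   read Y → write X, move stay, go to Q
Q | _YY[X]XXXX   read X → write _, move stay, go to P
P | _YY[_]XXXX   read _ → write Y, move left, go to R
R | _Y[Y]YXXXX   read Y → write X, move left, go to P
P | _[Y]XYXXXX   read Y → write X, move stay, go to Q
Q | _[X]XYXXXX   read X → write _, move stay, go to P
P | _[_]XYXXXX   read _ → write Y, move left, go to R
R | [_]YXYXXXX   read _ → write X, move right, go to R
R | X[Y]XYXXXX   read Y → write X, move left, go to P
P | [X]XXYXXXX   read X → write Y, move right, go to R
R | Y[X]XYXXXX
After 38 steps: state R, head at -2, tape YXXYXXXX.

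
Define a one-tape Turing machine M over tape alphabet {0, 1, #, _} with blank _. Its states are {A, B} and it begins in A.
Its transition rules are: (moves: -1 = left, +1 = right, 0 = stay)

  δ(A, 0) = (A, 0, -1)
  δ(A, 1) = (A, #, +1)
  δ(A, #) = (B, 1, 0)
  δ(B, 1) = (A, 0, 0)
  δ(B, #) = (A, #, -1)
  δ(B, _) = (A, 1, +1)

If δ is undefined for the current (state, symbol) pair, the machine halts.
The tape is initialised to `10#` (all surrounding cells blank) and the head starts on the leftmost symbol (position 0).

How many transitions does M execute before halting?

state=A head=0 tape=_[1]0#   (A,1)→(A,#,+1)
state=A head=1 tape=_#[0]#   (A,0)→(A,0,-1)
state=A head=0 tape=_[#]0#   (A,#)→(B,1,0)
state=B head=0 tape=_[1]0#   (B,1)→(A,0,0)
state=A head=0 tape=_[0]0#   (A,0)→(A,0,-1)
state=A head=-1 tape=[_]00#
M halts after 5 transitions.

5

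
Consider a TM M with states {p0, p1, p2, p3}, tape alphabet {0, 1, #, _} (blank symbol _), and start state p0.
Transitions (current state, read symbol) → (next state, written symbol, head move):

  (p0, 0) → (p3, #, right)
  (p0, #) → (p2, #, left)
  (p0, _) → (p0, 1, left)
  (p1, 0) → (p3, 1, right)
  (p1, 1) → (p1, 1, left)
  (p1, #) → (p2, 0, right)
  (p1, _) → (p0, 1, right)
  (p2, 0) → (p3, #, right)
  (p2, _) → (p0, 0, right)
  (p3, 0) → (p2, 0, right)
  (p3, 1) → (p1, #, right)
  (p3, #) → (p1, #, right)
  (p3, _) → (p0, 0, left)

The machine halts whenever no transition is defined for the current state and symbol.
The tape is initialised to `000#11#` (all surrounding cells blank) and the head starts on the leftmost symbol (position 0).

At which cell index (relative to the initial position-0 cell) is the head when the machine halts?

p0 | [0]00#11#   read 0 → write #, move right, go to p3
p3 | #[0]0#11#   read 0 → write 0, move right, go to p2
p2 | #0[0]#11#   read 0 → write #, move right, go to p3
p3 | #0#[#]11#   read # → write #, move right, go to p1
p1 | #0##[1]1#   read 1 → write 1, move left, go to p1
p1 | #0#[#]11#   read # → write 0, move right, go to p2
p2 | #0#0[1]1#
At halt the head is at cell 4.

4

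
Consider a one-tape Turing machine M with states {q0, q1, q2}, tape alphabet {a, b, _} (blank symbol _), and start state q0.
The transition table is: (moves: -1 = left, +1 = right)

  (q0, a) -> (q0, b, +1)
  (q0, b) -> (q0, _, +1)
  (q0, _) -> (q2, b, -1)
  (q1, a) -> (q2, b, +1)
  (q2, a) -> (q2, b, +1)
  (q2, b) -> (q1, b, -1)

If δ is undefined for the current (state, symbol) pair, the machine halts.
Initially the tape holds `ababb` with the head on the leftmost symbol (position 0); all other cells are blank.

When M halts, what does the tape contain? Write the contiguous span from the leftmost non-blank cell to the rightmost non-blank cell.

b_b__b

state=q0 head=0 tape=[a]babb_   (q0,a)→(q0,b,+1)
state=q0 head=1 tape=b[b]abb_   (q0,b)→(q0,_,+1)
state=q0 head=2 tape=b_[a]bb_   (q0,a)→(q0,b,+1)
state=q0 head=3 tape=b_b[b]b_   (q0,b)→(q0,_,+1)
state=q0 head=4 tape=b_b_[b]_   (q0,b)→(q0,_,+1)
state=q0 head=5 tape=b_b__[_]   (q0,_)→(q2,b,-1)
state=q2 head=4 tape=b_b_[_]b
The non-blank tape span at halt is b_b__b.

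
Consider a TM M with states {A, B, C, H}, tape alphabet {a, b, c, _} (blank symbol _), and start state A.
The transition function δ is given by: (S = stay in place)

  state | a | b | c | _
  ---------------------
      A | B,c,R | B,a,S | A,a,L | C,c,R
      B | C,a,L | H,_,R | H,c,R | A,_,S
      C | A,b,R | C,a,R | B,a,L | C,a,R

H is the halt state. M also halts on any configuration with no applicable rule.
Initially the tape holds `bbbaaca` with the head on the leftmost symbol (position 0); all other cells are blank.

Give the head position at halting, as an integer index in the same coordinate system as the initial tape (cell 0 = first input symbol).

state=A head=0 tape=_[b]bbaaca   (A,b)→(B,a,S)
state=B head=0 tape=_[a]bbaaca   (B,a)→(C,a,L)
state=C head=-1 tape=[_]abbaaca   (C,_)→(C,a,R)
state=C head=0 tape=a[a]bbaaca   (C,a)→(A,b,R)
state=A head=1 tape=ab[b]baaca   (A,b)→(B,a,S)
state=B head=1 tape=ab[a]baaca   (B,a)→(C,a,L)
state=C head=0 tape=a[b]abaaca   (C,b)→(C,a,R)
state=C head=1 tape=aa[a]baaca   (C,a)→(A,b,R)
state=A head=2 tape=aab[b]aaca   (A,b)→(B,a,S)
state=B head=2 tape=aab[a]aaca   (B,a)→(C,a,L)
state=C head=1 tape=aa[b]aaaca   (C,b)→(C,a,R)
state=C head=2 tape=aaa[a]aaca   (C,a)→(A,b,R)
state=A head=3 tape=aaab[a]aca   (A,a)→(B,c,R)
state=B head=4 tape=aaabc[a]ca   (B,a)→(C,a,L)
state=C head=3 tape=aaab[c]aca   (C,c)→(B,a,L)
state=B head=2 tape=aaa[b]aaca   (B,b)→(H,_,R)
state=H head=3 tape=aaa_[a]aca
At halt the head is at cell 3.

3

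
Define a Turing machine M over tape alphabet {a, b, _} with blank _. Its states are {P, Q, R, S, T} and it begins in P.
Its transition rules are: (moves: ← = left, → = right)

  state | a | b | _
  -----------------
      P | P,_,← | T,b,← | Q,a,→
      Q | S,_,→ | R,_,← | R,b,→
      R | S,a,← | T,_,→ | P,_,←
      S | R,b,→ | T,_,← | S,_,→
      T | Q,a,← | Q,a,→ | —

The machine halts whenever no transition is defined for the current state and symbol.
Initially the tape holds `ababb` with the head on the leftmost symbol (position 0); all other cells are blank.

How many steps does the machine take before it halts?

state=P head=0 tape=_[a]babb   (P,a)→(P,_,←)
state=P head=-1 tape=[_]_babb   (P,_)→(Q,a,→)
state=Q head=0 tape=a[_]babb   (Q,_)→(R,b,→)
state=R head=1 tape=ab[b]abb   (R,b)→(T,_,→)
state=T head=2 tape=ab_[a]bb   (T,a)→(Q,a,←)
state=Q head=1 tape=ab[_]abb   (Q,_)→(R,b,→)
state=R head=2 tape=abb[a]bb   (R,a)→(S,a,←)
state=S head=1 tape=ab[b]abb   (S,b)→(T,_,←)
state=T head=0 tape=a[b]_abb   (T,b)→(Q,a,→)
state=Q head=1 tape=aa[_]abb   (Q,_)→(R,b,→)
state=R head=2 tape=aab[a]bb   (R,a)→(S,a,←)
state=S head=1 tape=aa[b]abb   (S,b)→(T,_,←)
state=T head=0 tape=a[a]_abb   (T,a)→(Q,a,←)
state=Q head=-1 tape=[a]a_abb   (Q,a)→(S,_,→)
state=S head=0 tape=_[a]_abb   (S,a)→(R,b,→)
state=R head=1 tape=_b[_]abb   (R,_)→(P,_,←)
state=P head=0 tape=_[b]_abb   (P,b)→(T,b,←)
state=T head=-1 tape=[_]b_abb
M halts after 17 transitions.

17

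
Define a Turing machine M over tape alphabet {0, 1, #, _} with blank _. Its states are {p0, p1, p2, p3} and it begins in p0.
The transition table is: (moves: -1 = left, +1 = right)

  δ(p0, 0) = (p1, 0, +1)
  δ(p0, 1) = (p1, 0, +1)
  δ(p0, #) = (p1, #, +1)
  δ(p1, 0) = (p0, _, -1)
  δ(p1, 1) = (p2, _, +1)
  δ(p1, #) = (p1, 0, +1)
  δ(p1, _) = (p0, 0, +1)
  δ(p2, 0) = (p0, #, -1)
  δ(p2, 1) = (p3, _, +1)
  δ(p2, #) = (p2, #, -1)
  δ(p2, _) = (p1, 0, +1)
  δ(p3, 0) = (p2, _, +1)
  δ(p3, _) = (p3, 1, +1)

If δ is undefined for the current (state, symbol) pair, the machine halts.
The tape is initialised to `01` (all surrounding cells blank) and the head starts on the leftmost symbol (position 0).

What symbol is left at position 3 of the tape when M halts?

0

p0 | [0]1___   read 0 → write 0, move +1, go to p1
p1 | 0[1]___   read 1 → write _, move +1, go to p2
p2 | 0_[_]__   read _ → write 0, move +1, go to p1
p1 | 0_0[_]_   read _ → write 0, move +1, go to p0
p0 | 0_00[_]
Cell 3 holds 0 when M halts.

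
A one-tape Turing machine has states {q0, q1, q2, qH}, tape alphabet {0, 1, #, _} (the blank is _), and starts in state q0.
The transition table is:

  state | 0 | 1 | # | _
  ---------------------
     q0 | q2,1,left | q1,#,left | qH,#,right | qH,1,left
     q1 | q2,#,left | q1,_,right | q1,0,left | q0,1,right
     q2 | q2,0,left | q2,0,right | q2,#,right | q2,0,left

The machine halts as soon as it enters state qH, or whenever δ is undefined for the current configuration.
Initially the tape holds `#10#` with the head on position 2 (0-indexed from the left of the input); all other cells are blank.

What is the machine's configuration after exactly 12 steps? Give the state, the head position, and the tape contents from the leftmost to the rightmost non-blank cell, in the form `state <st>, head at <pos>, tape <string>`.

q0 | #1[0]#_   read 0 → write 1, move left, go to q2
q2 | #[1]1#_   read 1 → write 0, move right, go to q2
q2 | #0[1]#_   read 1 → write 0, move right, go to q2
q2 | #00[#]_   read # → write #, move right, go to q2
q2 | #00#[_]   read _ → write 0, move left, go to q2
q2 | #00[#]0   read # → write #, move right, go to q2
q2 | #00#[0]   read 0 → write 0, move left, go to q2
q2 | #00[#]0   read # → write #, move right, go to q2
q2 | #00#[0]   read 0 → write 0, move left, go to q2
q2 | #00[#]0   read # → write #, move right, go to q2
q2 | #00#[0]   read 0 → write 0, move left, go to q2
q2 | #00[#]0   read # → write #, move right, go to q2
q2 | #00#[0]
After 12 steps: state q2, head at 4, tape #00#0.

state q2, head at 4, tape #00#0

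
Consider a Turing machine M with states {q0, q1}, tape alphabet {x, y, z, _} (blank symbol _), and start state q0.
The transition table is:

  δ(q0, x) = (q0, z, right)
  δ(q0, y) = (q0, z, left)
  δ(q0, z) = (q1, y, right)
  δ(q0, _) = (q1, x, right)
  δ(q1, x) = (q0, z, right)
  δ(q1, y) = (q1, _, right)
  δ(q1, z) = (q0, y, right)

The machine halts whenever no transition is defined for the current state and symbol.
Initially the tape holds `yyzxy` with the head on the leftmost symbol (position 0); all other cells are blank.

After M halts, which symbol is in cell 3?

y

q0 | _[y]yzxy__   read y → write z, move left, go to q0
q0 | [_]zyzxy__   read _ → write x, move right, go to q1
q1 | x[z]yzxy__   read z → write y, move right, go to q0
q0 | xy[y]zxy__   read y → write z, move left, go to q0
q0 | x[y]zzxy__   read y → write z, move left, go to q0
q0 | [x]zzzxy__   read x → write z, move right, go to q0
q0 | z[z]zzxy__   read z → write y, move right, go to q1
q1 | zy[z]zxy__   read z → write y, move right, go to q0
q0 | zyy[z]xy__   read z → write y, move right, go to q1
q1 | zyyy[x]y__   read x → write z, move right, go to q0
q0 | zyyyz[y]__   read y → write z, move left, go to q0
q0 | zyyy[z]z__   read z → write y, move right, go to q1
q1 | zyyyy[z]__   read z → write y, move right, go to q0
q0 | zyyyyy[_]_   read _ → write x, move right, go to q1
q1 | zyyyyyx[_]
Cell 3 holds y when M halts.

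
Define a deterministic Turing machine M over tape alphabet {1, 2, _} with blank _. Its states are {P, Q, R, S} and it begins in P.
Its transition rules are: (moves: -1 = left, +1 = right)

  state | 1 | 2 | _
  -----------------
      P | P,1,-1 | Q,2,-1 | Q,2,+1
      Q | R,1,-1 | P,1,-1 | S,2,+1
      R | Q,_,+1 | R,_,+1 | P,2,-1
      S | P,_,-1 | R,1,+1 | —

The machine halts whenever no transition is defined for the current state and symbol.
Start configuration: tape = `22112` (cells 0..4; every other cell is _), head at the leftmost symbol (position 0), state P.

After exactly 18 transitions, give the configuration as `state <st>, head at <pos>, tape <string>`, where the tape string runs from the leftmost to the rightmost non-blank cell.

state Q, head at 2, tape 112

P | _[2]2112   read 2 → write 2, move -1, go to Q
Q | [_]22112   read _ → write 2, move +1, go to S
S | 2[2]2112   read 2 → write 1, move +1, go to R
R | 21[2]112   read 2 → write _, move +1, go to R
R | 21_[1]12   read 1 → write _, move +1, go to Q
Q | 21__[1]2   read 1 → write 1, move -1, go to R
R | 21_[_]12   read _ → write 2, move -1, go to P
P | 21[_]212   read _ → write 2, move +1, go to Q
Q | 212[2]12   read 2 → write 1, move -1, go to P
P | 21[2]112   read 2 → write 2, move -1, go to Q
Q | 2[1]2112   read 1 → write 1, move -1, go to R
R | [2]12112   read 2 → write _, move +1, go to R
R | _[1]2112   read 1 → write _, move +1, go to Q
Q | __[2]112   read 2 → write 1, move -1, go to P
P | _[_]1112   read _ → write 2, move +1, go to Q
Q | _2[1]112   read 1 → write 1, move -1, go to R
R | _[2]1112   read 2 → write _, move +1, go to R
R | __[1]112   read 1 → write _, move +1, go to Q
Q | ___[1]12
After 18 steps: state Q, head at 2, tape 112.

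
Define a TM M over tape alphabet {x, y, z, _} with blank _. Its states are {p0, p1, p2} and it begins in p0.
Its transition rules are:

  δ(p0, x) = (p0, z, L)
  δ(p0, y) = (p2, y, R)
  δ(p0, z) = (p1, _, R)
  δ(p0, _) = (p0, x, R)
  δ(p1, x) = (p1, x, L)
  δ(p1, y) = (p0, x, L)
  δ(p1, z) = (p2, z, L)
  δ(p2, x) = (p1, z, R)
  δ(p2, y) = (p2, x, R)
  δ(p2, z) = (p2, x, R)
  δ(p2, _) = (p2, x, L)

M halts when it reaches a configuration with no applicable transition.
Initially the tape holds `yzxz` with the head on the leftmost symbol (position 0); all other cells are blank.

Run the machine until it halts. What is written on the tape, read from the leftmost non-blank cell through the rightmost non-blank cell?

state=p0 head=0 tape=[y]zxz__   (p0,y)→(p2,y,R)
state=p2 head=1 tape=y[z]xz__   (p2,z)→(p2,x,R)
state=p2 head=2 tape=yx[x]z__   (p2,x)→(p1,z,R)
state=p1 head=3 tape=yxz[z]__   (p1,z)→(p2,z,L)
state=p2 head=2 tape=yx[z]z__   (p2,z)→(p2,x,R)
state=p2 head=3 tape=yxx[z]__   (p2,z)→(p2,x,R)
state=p2 head=4 tape=yxxx[_]_   (p2,_)→(p2,x,L)
state=p2 head=3 tape=yxx[x]x_   (p2,x)→(p1,z,R)
state=p1 head=4 tape=yxxz[x]_   (p1,x)→(p1,x,L)
state=p1 head=3 tape=yxx[z]x_   (p1,z)→(p2,z,L)
state=p2 head=2 tape=yx[x]zx_   (p2,x)→(p1,z,R)
state=p1 head=3 tape=yxz[z]x_   (p1,z)→(p2,z,L)
state=p2 head=2 tape=yx[z]zx_   (p2,z)→(p2,x,R)
state=p2 head=3 tape=yxx[z]x_   (p2,z)→(p2,x,R)
state=p2 head=4 tape=yxxx[x]_   (p2,x)→(p1,z,R)
state=p1 head=5 tape=yxxxz[_]
The non-blank tape span at halt is yxxxz.

yxxxz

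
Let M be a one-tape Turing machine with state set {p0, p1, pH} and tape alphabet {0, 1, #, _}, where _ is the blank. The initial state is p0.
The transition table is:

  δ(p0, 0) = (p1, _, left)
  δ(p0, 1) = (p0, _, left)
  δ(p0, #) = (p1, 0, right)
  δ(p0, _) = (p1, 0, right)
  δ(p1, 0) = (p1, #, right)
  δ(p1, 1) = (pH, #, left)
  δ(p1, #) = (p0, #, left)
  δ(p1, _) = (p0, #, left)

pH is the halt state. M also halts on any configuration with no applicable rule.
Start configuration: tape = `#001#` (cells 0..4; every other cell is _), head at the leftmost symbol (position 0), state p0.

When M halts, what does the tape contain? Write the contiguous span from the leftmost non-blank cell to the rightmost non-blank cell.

0####

p0 | [#]001#   read # → write 0, move right, go to p1
p1 | 0[0]01#   read 0 → write #, move right, go to p1
p1 | 0#[0]1#   read 0 → write #, move right, go to p1
p1 | 0##[1]#   read 1 → write #, move left, go to pH
pH | 0#[#]##
The non-blank tape span at halt is 0####.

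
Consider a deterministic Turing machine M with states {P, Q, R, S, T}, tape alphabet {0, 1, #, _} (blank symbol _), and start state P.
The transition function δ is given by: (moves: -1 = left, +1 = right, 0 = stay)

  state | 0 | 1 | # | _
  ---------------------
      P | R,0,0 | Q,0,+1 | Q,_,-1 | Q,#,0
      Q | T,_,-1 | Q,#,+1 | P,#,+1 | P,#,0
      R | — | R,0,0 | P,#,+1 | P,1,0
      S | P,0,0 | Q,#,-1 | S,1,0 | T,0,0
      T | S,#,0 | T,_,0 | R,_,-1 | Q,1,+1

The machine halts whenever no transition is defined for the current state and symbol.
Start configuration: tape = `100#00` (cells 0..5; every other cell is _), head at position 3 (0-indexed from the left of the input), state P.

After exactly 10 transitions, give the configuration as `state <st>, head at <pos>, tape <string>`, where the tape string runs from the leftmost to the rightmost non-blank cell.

state Q, head at 3, tape ####00

P | 100[#]00   read # → write _, move -1, go to Q
Q | 10[0]_00   read 0 → write _, move -1, go to T
T | 1[0]__00   read 0 → write #, move 0, go to S
S | 1[#]__00   read # → write 1, move 0, go to S
S | 1[1]__00   read 1 → write #, move -1, go to Q
Q | [1]#__00   read 1 → write #, move +1, go to Q
Q | #[#]__00   read # → write #, move +1, go to P
P | ##[_]_00   read _ → write #, move 0, go to Q
Q | ##[#]_00   read # → write #, move +1, go to P
P | ###[_]00   read _ → write #, move 0, go to Q
Q | ###[#]00
After 10 steps: state Q, head at 3, tape ####00.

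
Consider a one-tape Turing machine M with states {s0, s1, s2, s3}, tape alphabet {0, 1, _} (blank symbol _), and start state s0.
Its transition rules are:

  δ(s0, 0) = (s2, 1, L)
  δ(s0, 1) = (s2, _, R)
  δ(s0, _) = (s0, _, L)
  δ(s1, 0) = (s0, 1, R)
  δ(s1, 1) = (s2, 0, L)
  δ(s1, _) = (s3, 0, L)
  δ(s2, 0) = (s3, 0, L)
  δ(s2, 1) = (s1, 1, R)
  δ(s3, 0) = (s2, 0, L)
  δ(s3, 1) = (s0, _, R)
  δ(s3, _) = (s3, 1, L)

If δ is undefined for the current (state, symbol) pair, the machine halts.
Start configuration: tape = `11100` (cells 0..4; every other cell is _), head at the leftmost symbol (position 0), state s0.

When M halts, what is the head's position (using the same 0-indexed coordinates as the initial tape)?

5

s0 | [1]1100_   read 1 → write _, move R, go to s2
s2 | _[1]100_   read 1 → write 1, move R, go to s1
s1 | _1[1]00_   read 1 → write 0, move L, go to s2
s2 | _[1]000_   read 1 → write 1, move R, go to s1
s1 | _1[0]00_   read 0 → write 1, move R, go to s0
s0 | _11[0]0_   read 0 → write 1, move L, go to s2
s2 | _1[1]10_   read 1 → write 1, move R, go to s1
s1 | _11[1]0_   read 1 → write 0, move L, go to s2
s2 | _1[1]00_   read 1 → write 1, move R, go to s1
s1 | _11[0]0_   read 0 → write 1, move R, go to s0
s0 | _111[0]_   read 0 → write 1, move L, go to s2
s2 | _11[1]1_   read 1 → write 1, move R, go to s1
s1 | _111[1]_   read 1 → write 0, move L, go to s2
s2 | _11[1]0_   read 1 → write 1, move R, go to s1
s1 | _111[0]_   read 0 → write 1, move R, go to s0
s0 | _1111[_]   read _ → write _, move L, go to s0
s0 | _111[1]_   read 1 → write _, move R, go to s2
s2 | _111_[_]
At halt the head is at cell 5.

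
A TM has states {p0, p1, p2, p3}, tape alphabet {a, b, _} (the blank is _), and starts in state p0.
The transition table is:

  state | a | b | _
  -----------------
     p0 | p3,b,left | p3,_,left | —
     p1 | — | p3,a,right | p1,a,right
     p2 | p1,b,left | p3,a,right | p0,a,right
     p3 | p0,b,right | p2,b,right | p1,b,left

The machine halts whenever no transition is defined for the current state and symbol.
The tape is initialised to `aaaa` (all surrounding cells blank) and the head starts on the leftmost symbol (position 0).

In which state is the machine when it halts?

p0

p0 | __[a]aaa__   read a → write b, move left, go to p3
p3 | _[_]baaa__   read _ → write b, move left, go to p1
p1 | [_]bbaaa__   read _ → write a, move right, go to p1
p1 | a[b]baaa__   read b → write a, move right, go to p3
p3 | aa[b]aaa__   read b → write b, move right, go to p2
p2 | aab[a]aa__   read a → write b, move left, go to p1
p1 | aa[b]baa__   read b → write a, move right, go to p3
p3 | aaa[b]aa__   read b → write b, move right, go to p2
p2 | aaab[a]a__   read a → write b, move left, go to p1
p1 | aaa[b]ba__   read b → write a, move right, go to p3
p3 | aaaa[b]a__   read b → write b, move right, go to p2
p2 | aaaab[a]__   read a → write b, move left, go to p1
p1 | aaaa[b]b__   read b → write a, move right, go to p3
p3 | aaaaa[b]__   read b → write b, move right, go to p2
p2 | aaaaab[_]_   read _ → write a, move right, go to p0
p0 | aaaaaba[_]
No transition is defined for (p0, _); M halts in state p0.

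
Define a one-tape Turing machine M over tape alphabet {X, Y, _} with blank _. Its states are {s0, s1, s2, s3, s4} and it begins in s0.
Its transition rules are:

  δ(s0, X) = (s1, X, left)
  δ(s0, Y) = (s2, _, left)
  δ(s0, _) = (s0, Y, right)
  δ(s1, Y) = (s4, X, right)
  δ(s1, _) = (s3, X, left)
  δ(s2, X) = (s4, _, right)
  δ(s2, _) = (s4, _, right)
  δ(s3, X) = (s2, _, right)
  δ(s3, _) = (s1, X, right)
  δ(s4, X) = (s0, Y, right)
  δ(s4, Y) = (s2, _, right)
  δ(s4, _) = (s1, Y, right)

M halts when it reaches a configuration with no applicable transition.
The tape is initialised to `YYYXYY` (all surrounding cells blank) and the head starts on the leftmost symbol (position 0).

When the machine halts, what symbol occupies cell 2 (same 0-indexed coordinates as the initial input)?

_

s0 | _[Y]YYXYY   read Y → write _, move left, go to s2
s2 | [_]_YYXYY   read _ → write _, move right, go to s4
s4 | _[_]YYXYY   read _ → write Y, move right, go to s1
s1 | _Y[Y]YXYY   read Y → write X, move right, go to s4
s4 | _YX[Y]XYY   read Y → write _, move right, go to s2
s2 | _YX_[X]YY   read X → write _, move right, go to s4
s4 | _YX__[Y]Y   read Y → write _, move right, go to s2
s2 | _YX___[Y]
Cell 2 holds _ when M halts.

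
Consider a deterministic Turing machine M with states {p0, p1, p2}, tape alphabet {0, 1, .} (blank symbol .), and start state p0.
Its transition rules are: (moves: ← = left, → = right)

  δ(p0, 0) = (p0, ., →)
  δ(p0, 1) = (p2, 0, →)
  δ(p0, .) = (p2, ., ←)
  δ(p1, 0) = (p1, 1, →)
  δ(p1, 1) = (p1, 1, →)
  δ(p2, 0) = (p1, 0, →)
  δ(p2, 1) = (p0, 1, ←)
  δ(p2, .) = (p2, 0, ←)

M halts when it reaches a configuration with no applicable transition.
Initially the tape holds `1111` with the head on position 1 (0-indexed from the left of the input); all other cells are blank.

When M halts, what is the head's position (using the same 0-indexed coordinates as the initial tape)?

5

state=p0 head=1 tape=1[1]11..   (p0,1)→(p2,0,→)
state=p2 head=2 tape=10[1]1..   (p2,1)→(p0,1,←)
state=p0 head=1 tape=1[0]11..   (p0,0)→(p0,.,→)
state=p0 head=2 tape=1.[1]1..   (p0,1)→(p2,0,→)
state=p2 head=3 tape=1.0[1]..   (p2,1)→(p0,1,←)
state=p0 head=2 tape=1.[0]1..   (p0,0)→(p0,.,→)
state=p0 head=3 tape=1..[1]..   (p0,1)→(p2,0,→)
state=p2 head=4 tape=1..0[.].   (p2,.)→(p2,0,←)
state=p2 head=3 tape=1..[0]0.   (p2,0)→(p1,0,→)
state=p1 head=4 tape=1..0[0].   (p1,0)→(p1,1,→)
state=p1 head=5 tape=1..01[.]
At halt the head is at cell 5.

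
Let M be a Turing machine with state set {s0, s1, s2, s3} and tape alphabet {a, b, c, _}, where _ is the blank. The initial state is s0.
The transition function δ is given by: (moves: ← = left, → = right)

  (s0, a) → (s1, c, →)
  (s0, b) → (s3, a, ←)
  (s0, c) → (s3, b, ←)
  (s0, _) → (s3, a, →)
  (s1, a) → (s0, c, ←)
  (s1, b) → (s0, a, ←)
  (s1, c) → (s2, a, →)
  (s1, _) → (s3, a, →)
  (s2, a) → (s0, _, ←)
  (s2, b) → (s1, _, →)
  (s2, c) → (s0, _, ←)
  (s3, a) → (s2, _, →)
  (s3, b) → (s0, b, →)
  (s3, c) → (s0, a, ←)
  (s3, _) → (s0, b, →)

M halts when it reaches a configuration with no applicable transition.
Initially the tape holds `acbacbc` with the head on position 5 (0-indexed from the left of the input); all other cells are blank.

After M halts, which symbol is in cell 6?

a

s0 | acbac[b]c_   read b → write a, move ←, go to s3
s3 | acba[c]ac_   read c → write a, move ←, go to s0
s0 | acb[a]aac_   read a → write c, move →, go to s1
s1 | acbc[a]ac_   read a → write c, move ←, go to s0
s0 | acb[c]cac_   read c → write b, move ←, go to s3
s3 | ac[b]bcac_   read b → write b, move →, go to s0
s0 | acb[b]cac_   read b → write a, move ←, go to s3
s3 | ac[b]acac_   read b → write b, move →, go to s0
s0 | acb[a]cac_   read a → write c, move →, go to s1
s1 | acbc[c]ac_   read c → write a, move →, go to s2
s2 | acbca[a]c_   read a → write _, move ←, go to s0
s0 | acbc[a]_c_   read a → write c, move →, go to s1
s1 | acbcc[_]c_   read _ → write a, move →, go to s3
s3 | acbcca[c]_   read c → write a, move ←, go to s0
s0 | acbcc[a]a_   read a → write c, move →, go to s1
s1 | acbccc[a]_   read a → write c, move ←, go to s0
s0 | acbcc[c]c_   read c → write b, move ←, go to s3
s3 | acbc[c]bc_   read c → write a, move ←, go to s0
s0 | acb[c]abc_   read c → write b, move ←, go to s3
s3 | ac[b]babc_   read b → write b, move →, go to s0
s0 | acb[b]abc_   read b → write a, move ←, go to s3
s3 | ac[b]aabc_   read b → write b, move →, go to s0
s0 | acb[a]abc_   read a → write c, move →, go to s1
s1 | acbc[a]bc_   read a → write c, move ←, go to s0
s0 | acb[c]cbc_   read c → write b, move ←, go to s3
s3 | ac[b]bcbc_   read b → write b, move →, go to s0
s0 | acb[b]cbc_   read b → write a, move ←, go to s3
s3 | ac[b]acbc_   read b → write b, move →, go to s0
s0 | acb[a]cbc_   read a → write c, move →, go to s1
s1 | acbc[c]bc_   read c → write a, move →, go to s2
s2 | acbca[b]c_   read b → write _, move →, go to s1
s1 | acbca_[c]_   read c → write a, move →, go to s2
s2 | acbca_a[_]
Cell 6 holds a when M halts.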